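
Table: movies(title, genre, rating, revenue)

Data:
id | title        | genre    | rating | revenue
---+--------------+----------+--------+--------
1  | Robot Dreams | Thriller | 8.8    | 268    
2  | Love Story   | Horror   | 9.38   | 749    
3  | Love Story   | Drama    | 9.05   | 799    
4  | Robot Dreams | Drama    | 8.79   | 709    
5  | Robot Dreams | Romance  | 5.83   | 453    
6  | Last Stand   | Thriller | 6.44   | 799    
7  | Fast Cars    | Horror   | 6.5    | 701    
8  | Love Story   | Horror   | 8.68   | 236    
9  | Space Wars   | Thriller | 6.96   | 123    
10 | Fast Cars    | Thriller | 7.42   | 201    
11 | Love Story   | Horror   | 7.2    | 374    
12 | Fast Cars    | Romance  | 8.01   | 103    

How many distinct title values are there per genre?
SELECT genre, COUNT(DISTINCT title)
FROM movies
GROUP BY genre

Result:
  Drama: 2 distinct
  Horror: 2 distinct
  Romance: 2 distinct
  Thriller: 4 distinct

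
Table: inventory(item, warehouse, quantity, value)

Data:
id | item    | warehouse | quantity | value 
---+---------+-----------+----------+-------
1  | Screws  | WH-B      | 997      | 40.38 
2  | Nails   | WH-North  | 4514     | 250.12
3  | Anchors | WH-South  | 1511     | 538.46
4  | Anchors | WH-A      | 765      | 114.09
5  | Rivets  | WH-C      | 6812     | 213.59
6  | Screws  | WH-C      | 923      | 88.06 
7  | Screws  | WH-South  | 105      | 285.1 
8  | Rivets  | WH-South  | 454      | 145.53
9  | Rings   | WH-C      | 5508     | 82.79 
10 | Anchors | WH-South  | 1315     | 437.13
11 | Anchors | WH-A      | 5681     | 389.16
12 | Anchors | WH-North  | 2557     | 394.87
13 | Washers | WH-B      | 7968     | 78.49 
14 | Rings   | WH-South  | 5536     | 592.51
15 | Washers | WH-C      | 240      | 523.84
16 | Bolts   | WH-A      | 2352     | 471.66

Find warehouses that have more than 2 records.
SELECT warehouse, COUNT(*) as cnt
FROM inventory
GROUP BY warehouse
HAVING COUNT(*) > 2

Result:
  WH-A: 3
  WH-C: 4
  WH-South: 5

Note: HAVING filters groups after aggregation, WHERE filters rows before.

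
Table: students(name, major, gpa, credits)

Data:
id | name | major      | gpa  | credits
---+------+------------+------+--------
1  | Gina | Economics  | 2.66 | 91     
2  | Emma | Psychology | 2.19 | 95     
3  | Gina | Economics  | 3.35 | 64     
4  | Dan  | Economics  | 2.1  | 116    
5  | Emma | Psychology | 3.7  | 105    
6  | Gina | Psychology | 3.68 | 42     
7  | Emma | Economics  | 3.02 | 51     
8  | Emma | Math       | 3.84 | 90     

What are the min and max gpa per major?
SELECT major, MIN(gpa), MAX(gpa)
FROM students
GROUP BY major

Result:
  Economics: min=2.10, max=3.35
  Math: min=3.84, max=3.84
  Psychology: min=2.19, max=3.70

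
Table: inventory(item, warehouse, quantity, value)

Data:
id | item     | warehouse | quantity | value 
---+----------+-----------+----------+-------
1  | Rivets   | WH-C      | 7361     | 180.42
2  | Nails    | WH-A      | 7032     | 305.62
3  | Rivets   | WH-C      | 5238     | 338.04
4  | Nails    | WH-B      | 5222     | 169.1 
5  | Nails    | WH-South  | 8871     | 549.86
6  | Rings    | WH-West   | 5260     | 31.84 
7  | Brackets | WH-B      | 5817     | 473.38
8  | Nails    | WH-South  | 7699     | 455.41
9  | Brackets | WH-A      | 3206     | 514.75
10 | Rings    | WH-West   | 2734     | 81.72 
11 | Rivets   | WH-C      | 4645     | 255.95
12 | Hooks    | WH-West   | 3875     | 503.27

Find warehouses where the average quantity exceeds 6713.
SELECT warehouse, AVG(quantity)
FROM inventory
GROUP BY warehouse
HAVING AVG(quantity) > 6713

Result:
  WH-South: avg=8285.00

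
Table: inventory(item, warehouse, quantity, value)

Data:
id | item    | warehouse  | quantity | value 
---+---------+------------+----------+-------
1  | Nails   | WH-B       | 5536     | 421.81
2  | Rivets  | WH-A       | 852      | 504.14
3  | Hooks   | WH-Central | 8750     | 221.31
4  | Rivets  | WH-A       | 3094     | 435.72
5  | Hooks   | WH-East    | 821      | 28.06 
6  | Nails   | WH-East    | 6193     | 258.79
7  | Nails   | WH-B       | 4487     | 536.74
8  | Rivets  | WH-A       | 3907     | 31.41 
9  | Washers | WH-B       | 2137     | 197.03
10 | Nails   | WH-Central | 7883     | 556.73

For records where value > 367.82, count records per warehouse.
SELECT warehouse, COUNT(*)
FROM inventory
WHERE value > 367.82
GROUP BY warehouse

Note: WHERE filters rows before grouping.

Result:
  WH-A: 2
  WH-B: 2
  WH-Central: 1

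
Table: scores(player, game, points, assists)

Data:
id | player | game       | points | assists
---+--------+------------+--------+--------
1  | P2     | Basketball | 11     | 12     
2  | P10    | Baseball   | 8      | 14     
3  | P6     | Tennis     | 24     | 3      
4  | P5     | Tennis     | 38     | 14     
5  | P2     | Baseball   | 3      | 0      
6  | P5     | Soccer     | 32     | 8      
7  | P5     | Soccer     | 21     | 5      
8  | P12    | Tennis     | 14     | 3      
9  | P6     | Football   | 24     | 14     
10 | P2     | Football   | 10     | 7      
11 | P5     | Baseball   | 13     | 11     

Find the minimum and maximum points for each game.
SELECT game, MIN(points), MAX(points)
FROM scores
GROUP BY game

Result:
  Baseball: min=3, max=13
  Basketball: min=11, max=11
  Football: min=10, max=24
  Soccer: min=21, max=32
  Tennis: min=14, max=38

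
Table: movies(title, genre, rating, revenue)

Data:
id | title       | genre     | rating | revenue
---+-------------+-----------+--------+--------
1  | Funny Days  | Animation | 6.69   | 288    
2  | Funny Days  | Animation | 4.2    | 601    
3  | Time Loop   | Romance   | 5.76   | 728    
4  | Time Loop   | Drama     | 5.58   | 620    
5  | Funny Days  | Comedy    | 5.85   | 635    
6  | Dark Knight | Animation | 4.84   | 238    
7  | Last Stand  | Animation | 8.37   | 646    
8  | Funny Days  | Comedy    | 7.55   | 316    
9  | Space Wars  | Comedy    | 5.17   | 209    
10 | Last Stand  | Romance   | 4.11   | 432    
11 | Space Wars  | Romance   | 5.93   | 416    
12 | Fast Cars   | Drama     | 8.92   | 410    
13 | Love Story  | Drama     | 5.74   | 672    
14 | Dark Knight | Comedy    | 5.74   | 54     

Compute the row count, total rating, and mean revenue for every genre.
SELECT genre,
       COUNT(*) as cnt,
       SUM(rating) as total_rating,
       AVG(revenue) as avg_revenue
FROM movies
GROUP BY genre

Result:
  Animation: 4 records, 24.10 total rating, 443.25 avg revenue
  Comedy: 4 records, 24.31 total rating, 303.50 avg revenue
  Drama: 3 records, 20.24 total rating, 567.33 avg revenue
  Romance: 3 records, 15.80 total rating, 525.33 avg revenue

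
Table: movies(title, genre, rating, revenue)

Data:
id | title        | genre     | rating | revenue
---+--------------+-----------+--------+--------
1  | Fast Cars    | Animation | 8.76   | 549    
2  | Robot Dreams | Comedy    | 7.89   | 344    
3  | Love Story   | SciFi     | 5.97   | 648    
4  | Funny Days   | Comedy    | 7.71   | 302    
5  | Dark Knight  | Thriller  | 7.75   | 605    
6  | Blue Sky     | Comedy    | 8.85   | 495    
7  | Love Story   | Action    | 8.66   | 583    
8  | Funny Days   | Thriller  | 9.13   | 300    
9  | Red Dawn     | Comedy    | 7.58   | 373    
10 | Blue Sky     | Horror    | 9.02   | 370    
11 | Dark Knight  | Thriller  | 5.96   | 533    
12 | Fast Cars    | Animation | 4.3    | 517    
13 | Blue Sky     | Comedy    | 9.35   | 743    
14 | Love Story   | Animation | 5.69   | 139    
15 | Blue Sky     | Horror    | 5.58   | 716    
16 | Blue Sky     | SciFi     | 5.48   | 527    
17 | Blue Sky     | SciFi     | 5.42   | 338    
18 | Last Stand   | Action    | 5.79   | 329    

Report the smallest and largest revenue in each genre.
SELECT genre, MIN(revenue), MAX(revenue)
FROM movies
GROUP BY genre

Result:
  Action: min=329, max=583
  Animation: min=139, max=549
  Comedy: min=302, max=743
  Horror: min=370, max=716
  SciFi: min=338, max=648
  Thriller: min=300, max=605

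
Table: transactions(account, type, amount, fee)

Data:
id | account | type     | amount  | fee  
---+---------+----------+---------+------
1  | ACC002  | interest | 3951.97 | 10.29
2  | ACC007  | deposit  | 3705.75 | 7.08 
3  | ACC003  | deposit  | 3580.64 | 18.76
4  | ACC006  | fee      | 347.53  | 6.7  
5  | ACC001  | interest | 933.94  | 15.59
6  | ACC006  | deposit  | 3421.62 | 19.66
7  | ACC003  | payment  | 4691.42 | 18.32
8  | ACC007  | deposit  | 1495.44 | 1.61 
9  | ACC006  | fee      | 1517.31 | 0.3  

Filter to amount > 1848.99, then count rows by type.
SELECT type, COUNT(*)
FROM transactions
WHERE amount > 1848.99
GROUP BY type

Note: WHERE filters rows before grouping.

Result:
  deposit: 3
  interest: 1
  payment: 1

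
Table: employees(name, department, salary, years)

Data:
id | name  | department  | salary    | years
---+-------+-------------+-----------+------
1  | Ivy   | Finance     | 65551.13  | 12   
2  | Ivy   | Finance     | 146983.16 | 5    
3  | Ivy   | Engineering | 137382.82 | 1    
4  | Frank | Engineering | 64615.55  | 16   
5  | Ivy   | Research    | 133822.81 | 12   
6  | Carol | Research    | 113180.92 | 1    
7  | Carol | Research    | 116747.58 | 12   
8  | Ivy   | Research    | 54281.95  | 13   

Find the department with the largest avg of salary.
SELECT department, AVG(salary) as val
FROM employees
GROUP BY department
ORDER BY val DESC
LIMIT 1

Result: Finance with avg(salary) = 106267.15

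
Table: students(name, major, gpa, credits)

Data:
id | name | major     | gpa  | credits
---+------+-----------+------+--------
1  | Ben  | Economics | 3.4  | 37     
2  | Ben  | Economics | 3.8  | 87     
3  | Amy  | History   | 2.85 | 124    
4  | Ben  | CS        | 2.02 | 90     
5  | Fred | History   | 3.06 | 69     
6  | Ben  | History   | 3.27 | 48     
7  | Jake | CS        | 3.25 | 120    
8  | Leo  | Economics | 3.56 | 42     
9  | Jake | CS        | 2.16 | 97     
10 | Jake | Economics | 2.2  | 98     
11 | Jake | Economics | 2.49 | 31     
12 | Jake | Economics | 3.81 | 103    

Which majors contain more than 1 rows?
SELECT major, COUNT(*) as cnt
FROM students
GROUP BY major
HAVING COUNT(*) > 1

Result:
  CS: 3
  Economics: 6
  History: 3

Note: HAVING filters groups after aggregation, WHERE filters rows before.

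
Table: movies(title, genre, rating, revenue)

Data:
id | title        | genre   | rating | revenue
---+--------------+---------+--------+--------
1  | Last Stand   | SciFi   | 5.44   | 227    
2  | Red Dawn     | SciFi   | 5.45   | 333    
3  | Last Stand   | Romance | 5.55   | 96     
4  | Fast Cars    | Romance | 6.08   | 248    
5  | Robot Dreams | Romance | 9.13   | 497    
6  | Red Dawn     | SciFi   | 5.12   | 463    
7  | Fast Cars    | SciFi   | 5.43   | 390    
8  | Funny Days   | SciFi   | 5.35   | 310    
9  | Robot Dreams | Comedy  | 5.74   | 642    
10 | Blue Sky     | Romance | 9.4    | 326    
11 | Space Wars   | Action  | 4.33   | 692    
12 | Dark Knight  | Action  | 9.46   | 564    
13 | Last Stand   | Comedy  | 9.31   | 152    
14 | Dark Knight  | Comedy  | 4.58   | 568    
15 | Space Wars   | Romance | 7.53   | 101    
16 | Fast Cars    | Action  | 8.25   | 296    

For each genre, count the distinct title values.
SELECT genre, COUNT(DISTINCT title)
FROM movies
GROUP BY genre

Result:
  Action: 3 distinct
  Comedy: 3 distinct
  Romance: 5 distinct
  SciFi: 4 distinct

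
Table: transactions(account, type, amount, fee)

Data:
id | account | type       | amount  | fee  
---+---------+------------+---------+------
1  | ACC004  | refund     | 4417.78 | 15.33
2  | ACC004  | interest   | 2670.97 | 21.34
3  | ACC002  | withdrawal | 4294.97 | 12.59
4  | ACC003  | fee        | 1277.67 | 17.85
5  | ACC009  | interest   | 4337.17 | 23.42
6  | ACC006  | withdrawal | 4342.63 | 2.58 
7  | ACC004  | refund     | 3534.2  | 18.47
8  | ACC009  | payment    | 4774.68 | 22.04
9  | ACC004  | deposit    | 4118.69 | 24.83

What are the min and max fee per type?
SELECT type, MIN(fee), MAX(fee)
FROM transactions
GROUP BY type

Result:
  deposit: min=24.83, max=24.83
  fee: min=17.85, max=17.85
  interest: min=21.34, max=23.42
  payment: min=22.04, max=22.04
  refund: min=15.33, max=18.47
  withdrawal: min=2.58, max=12.59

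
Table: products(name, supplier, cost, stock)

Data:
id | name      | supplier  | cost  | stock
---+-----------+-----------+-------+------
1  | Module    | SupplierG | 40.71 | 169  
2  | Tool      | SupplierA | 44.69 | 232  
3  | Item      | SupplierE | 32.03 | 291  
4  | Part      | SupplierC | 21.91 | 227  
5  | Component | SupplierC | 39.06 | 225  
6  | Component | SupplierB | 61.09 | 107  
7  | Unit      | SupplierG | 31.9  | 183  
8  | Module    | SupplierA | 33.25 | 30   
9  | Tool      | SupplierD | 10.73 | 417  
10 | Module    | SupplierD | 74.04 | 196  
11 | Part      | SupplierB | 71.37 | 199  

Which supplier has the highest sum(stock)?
SELECT supplier, SUM(stock) as val
FROM products
GROUP BY supplier
ORDER BY val DESC
LIMIT 1

Result: SupplierD with sum(stock) = 613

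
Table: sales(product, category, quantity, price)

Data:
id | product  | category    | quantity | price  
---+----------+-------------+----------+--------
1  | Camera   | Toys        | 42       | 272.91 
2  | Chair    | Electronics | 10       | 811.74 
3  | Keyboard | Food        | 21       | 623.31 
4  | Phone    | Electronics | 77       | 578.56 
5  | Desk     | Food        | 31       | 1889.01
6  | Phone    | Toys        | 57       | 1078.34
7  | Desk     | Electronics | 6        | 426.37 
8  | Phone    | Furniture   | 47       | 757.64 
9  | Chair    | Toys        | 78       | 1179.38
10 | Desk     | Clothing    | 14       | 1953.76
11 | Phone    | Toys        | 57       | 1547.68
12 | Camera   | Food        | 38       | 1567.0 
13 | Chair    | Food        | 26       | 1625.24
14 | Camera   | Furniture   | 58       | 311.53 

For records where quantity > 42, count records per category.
SELECT category, COUNT(*)
FROM sales
WHERE quantity > 42
GROUP BY category

Note: WHERE filters rows before grouping.

Result:
  Electronics: 1
  Furniture: 2
  Toys: 3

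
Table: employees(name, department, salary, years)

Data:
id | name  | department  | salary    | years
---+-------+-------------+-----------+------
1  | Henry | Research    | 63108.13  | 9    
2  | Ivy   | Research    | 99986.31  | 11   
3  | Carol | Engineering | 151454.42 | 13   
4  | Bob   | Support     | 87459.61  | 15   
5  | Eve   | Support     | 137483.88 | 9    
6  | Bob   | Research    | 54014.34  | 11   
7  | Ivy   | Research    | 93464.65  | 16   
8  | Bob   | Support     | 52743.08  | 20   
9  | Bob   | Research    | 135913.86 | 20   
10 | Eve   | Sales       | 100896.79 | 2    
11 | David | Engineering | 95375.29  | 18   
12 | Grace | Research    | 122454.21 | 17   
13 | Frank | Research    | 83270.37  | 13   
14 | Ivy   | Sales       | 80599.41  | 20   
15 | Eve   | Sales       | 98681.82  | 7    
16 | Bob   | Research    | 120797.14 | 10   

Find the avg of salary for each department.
SELECT department, AVG(salary) as result
FROM employees
GROUP BY department

Result:
  Engineering: 123414.86
  Research: 96626.13
  Sales: 93392.67
  Support: 92562.19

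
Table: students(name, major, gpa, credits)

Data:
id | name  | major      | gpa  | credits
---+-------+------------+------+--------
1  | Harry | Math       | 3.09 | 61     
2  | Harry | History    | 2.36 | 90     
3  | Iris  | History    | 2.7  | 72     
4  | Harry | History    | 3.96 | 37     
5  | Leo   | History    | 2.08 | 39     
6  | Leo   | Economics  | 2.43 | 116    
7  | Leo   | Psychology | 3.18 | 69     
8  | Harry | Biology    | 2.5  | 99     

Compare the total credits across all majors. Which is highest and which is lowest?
SELECT major, SUM(credits)
FROM students
GROUP BY major
ORDER BY SUM(credits)

All groups:
  Math: 61
  Psychology: 69
  Biology: 99
  Economics: 116
  History: 238

Highest: History (238)
Lowest: Math (61)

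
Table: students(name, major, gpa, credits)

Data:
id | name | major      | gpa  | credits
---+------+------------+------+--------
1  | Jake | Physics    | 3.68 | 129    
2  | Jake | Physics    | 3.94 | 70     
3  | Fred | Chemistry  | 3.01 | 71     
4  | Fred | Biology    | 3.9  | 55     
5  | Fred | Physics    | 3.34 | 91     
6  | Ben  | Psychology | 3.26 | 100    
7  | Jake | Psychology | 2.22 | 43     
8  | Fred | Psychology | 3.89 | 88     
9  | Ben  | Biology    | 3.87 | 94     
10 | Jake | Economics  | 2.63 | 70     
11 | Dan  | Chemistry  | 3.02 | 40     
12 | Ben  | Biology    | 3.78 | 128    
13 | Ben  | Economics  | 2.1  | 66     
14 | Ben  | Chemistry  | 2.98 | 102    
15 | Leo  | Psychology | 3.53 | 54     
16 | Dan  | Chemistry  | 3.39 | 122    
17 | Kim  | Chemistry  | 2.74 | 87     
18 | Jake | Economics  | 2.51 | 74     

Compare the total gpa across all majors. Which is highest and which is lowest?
SELECT major, SUM(gpa)
FROM students
GROUP BY major
ORDER BY SUM(gpa)

All groups:
  Economics: 7.24
  Physics: 10.96
  Biology: 11.55
  Psychology: 12.90
  Chemistry: 15.14

Highest: Chemistry (15.14)
Lowest: Economics (7.24)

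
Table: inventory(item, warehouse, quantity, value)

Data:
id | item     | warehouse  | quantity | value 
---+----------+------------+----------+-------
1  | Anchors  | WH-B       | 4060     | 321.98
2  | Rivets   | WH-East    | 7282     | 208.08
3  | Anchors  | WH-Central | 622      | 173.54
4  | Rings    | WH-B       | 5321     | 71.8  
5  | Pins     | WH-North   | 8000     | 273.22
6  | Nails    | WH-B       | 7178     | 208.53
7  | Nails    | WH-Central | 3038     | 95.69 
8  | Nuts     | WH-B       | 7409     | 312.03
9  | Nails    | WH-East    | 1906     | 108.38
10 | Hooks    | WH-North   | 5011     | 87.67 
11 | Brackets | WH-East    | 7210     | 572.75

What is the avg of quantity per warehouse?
SELECT warehouse, AVG(quantity) as result
FROM inventory
GROUP BY warehouse

Result:
  WH-B: 5992.00
  WH-Central: 1830.00
  WH-East: 5466.00
  WH-North: 6505.50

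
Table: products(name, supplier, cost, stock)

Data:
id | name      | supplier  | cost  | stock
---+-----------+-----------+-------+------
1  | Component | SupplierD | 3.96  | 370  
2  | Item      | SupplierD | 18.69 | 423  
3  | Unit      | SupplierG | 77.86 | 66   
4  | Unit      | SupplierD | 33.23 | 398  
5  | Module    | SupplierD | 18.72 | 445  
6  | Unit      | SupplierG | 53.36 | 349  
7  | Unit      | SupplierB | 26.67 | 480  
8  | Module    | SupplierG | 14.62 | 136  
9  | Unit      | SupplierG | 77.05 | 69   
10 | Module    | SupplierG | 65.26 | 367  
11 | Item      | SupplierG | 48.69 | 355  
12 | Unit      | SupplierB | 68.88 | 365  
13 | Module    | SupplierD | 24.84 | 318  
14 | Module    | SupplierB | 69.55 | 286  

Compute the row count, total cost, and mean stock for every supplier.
SELECT supplier,
       COUNT(*) as cnt,
       SUM(cost) as total_cost,
       AVG(stock) as avg_stock
FROM products
GROUP BY supplier

Result:
  SupplierB: 3 records, 165.10 total cost, 377.00 avg stock
  SupplierD: 5 records, 99.44 total cost, 390.80 avg stock
  SupplierG: 6 records, 336.84 total cost, 223.67 avg stock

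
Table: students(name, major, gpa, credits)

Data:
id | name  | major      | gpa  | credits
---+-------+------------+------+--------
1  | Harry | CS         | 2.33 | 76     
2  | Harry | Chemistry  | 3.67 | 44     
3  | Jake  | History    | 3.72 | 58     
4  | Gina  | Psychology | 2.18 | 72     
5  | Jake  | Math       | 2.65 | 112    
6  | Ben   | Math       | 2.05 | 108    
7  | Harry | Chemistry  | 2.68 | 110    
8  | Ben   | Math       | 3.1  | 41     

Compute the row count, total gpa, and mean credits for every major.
SELECT major,
       COUNT(*) as cnt,
       SUM(gpa) as total_gpa,
       AVG(credits) as avg_credits
FROM students
GROUP BY major

Result:
  CS: 1 records, 2.33 total gpa, 76.00 avg credits
  Chemistry: 2 records, 6.35 total gpa, 77.00 avg credits
  History: 1 records, 3.72 total gpa, 58.00 avg credits
  Math: 3 records, 7.80 total gpa, 87.00 avg credits
  Psychology: 1 records, 2.18 total gpa, 72.00 avg credits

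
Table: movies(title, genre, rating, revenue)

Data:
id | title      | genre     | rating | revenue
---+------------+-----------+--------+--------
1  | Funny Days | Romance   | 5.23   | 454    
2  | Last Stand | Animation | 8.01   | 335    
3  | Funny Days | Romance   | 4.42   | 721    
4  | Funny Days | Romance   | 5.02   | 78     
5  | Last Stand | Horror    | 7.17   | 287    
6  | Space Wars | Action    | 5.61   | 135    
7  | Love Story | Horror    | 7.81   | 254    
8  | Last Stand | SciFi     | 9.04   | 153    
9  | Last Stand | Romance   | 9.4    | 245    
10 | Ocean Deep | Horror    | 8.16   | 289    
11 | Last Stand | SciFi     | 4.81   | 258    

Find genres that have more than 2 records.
SELECT genre, COUNT(*) as cnt
FROM movies
GROUP BY genre
HAVING COUNT(*) > 2

Result:
  Horror: 3
  Romance: 4

Note: HAVING filters groups after aggregation, WHERE filters rows before.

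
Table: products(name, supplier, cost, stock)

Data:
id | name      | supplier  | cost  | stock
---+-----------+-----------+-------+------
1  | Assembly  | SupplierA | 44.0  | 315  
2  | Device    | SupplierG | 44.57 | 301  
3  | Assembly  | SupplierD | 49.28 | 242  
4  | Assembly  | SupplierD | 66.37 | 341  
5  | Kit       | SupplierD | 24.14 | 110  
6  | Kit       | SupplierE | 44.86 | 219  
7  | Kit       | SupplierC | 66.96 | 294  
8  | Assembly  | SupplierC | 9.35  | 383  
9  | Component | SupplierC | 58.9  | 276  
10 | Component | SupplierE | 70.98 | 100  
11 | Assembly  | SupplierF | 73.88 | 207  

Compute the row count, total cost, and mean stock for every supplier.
SELECT supplier,
       COUNT(*) as cnt,
       SUM(cost) as total_cost,
       AVG(stock) as avg_stock
FROM products
GROUP BY supplier

Result:
  SupplierA: 1 records, 44.00 total cost, 315.00 avg stock
  SupplierC: 3 records, 135.21 total cost, 317.67 avg stock
  SupplierD: 3 records, 139.79 total cost, 231.00 avg stock
  SupplierE: 2 records, 115.84 total cost, 159.50 avg stock
  SupplierF: 1 records, 73.88 total cost, 207.00 avg stock
  SupplierG: 1 records, 44.57 total cost, 301.00 avg stock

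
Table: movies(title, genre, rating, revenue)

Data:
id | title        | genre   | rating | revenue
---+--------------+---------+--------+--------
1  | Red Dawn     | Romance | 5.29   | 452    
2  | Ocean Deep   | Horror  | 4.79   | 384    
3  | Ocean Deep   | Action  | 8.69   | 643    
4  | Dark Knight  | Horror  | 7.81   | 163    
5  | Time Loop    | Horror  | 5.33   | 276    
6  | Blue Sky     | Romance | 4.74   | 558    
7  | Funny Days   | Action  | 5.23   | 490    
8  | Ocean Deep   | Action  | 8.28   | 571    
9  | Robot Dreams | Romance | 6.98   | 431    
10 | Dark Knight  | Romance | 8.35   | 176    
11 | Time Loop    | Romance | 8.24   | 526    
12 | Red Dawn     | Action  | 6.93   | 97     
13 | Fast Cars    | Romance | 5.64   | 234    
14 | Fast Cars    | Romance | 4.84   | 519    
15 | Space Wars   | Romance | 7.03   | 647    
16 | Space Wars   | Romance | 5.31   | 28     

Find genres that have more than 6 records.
SELECT genre, COUNT(*) as cnt
FROM movies
GROUP BY genre
HAVING COUNT(*) > 6

Result:
  Romance: 9

Note: HAVING filters groups after aggregation, WHERE filters rows before.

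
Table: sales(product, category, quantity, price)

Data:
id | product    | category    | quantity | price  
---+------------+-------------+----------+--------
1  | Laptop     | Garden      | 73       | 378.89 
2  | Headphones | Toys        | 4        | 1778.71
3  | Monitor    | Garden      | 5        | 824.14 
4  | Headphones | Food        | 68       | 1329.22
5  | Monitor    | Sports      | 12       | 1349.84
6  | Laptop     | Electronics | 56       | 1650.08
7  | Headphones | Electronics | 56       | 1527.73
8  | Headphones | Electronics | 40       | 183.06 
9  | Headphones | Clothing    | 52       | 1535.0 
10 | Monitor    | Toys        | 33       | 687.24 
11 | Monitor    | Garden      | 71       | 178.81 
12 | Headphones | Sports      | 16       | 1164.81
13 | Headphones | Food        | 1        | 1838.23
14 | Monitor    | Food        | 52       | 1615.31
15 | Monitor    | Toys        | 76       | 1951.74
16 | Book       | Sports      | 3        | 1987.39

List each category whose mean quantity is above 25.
SELECT category, AVG(quantity)
FROM sales
GROUP BY category
HAVING AVG(quantity) > 25

Result:
  Clothing: avg=52.00
  Electronics: avg=50.67
  Food: avg=40.33
  Garden: avg=49.67
  Toys: avg=37.67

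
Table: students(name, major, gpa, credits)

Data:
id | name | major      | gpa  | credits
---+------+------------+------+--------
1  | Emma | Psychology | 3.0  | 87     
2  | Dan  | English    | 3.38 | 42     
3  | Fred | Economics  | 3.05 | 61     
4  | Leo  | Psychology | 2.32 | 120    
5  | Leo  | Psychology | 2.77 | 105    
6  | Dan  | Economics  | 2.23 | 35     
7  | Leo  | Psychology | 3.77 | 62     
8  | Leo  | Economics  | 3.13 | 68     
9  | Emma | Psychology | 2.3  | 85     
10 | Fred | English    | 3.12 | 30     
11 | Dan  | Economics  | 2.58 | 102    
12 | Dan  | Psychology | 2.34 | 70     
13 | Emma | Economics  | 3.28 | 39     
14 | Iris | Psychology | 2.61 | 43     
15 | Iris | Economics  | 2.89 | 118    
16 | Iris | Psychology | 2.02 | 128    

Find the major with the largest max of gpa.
SELECT major, MAX(gpa) as val
FROM students
GROUP BY major
ORDER BY val DESC
LIMIT 1

Result: Psychology with max(gpa) = 3.77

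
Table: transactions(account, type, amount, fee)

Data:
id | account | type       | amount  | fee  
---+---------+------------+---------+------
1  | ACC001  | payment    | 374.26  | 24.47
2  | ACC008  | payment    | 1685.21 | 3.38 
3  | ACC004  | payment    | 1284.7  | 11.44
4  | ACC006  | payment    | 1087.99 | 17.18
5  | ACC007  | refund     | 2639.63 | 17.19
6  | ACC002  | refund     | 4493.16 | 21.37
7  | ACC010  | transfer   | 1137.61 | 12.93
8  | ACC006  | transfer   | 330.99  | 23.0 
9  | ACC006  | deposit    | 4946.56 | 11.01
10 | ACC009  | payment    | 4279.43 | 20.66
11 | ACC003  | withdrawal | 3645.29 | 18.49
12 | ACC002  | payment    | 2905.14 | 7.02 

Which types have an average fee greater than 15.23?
SELECT type, AVG(fee)
FROM transactions
GROUP BY type
HAVING AVG(fee) > 15.23

Result:
  refund: avg=19.28
  transfer: avg=17.97
  withdrawal: avg=18.49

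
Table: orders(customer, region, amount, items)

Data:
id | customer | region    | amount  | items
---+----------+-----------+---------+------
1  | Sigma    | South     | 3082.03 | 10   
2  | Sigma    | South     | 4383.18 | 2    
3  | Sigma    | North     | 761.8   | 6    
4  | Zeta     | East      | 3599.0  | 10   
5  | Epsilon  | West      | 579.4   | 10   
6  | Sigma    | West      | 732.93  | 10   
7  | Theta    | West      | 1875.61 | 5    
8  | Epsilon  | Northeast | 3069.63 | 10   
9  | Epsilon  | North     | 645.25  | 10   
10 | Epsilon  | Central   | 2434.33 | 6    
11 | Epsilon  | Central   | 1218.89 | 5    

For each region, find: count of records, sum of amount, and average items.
SELECT region,
       COUNT(*) as cnt,
       SUM(amount) as total_amount,
       AVG(items) as avg_items
FROM orders
GROUP BY region

Result:
  Central: 2 records, 3653.22 total amount, 5.50 avg items
  East: 1 records, 3599.00 total amount, 10.00 avg items
  North: 2 records, 1407.05 total amount, 8.00 avg items
  Northeast: 1 records, 3069.63 total amount, 10.00 avg items
  South: 2 records, 7465.21 total amount, 6.00 avg items
  West: 3 records, 3187.94 total amount, 8.33 avg items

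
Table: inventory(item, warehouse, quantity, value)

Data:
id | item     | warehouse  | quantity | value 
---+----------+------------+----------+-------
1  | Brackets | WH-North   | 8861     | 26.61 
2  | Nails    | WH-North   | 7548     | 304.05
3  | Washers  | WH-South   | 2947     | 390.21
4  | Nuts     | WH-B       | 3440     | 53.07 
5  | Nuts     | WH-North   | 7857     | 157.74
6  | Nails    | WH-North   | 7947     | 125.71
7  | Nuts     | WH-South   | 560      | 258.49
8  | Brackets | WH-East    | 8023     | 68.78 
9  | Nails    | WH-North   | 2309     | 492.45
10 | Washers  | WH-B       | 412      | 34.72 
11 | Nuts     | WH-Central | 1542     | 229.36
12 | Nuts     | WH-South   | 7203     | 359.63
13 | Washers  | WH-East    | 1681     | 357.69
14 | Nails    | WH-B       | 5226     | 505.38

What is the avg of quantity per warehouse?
SELECT warehouse, AVG(quantity) as result
FROM inventory
GROUP BY warehouse

Result:
  WH-B: 3026.00
  WH-Central: 1542.00
  WH-East: 4852.00
  WH-North: 6904.40
  WH-South: 3570.00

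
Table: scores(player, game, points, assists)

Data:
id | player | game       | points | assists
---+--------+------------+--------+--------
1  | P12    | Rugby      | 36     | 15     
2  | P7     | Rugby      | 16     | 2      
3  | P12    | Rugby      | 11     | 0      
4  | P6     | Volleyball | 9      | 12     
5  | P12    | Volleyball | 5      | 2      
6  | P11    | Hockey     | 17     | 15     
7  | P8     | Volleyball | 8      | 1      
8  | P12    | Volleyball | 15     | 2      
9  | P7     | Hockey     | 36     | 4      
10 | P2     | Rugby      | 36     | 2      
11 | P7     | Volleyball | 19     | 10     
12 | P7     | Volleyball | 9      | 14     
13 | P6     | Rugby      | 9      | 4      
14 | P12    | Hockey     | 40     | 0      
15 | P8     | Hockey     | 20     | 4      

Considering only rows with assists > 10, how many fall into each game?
SELECT game, COUNT(*)
FROM scores
WHERE assists > 10
GROUP BY game

Note: WHERE filters rows before grouping.

Result:
  Hockey: 1
  Rugby: 1
  Volleyball: 2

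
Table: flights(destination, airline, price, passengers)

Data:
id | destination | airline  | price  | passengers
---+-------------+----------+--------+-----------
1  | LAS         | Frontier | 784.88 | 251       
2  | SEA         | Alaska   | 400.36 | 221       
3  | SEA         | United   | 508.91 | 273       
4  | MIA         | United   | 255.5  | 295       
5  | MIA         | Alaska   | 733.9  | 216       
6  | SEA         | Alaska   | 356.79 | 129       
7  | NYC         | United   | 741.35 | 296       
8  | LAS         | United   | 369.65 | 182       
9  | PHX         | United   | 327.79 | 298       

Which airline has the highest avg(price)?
SELECT airline, AVG(price) as val
FROM flights
GROUP BY airline
ORDER BY val DESC
LIMIT 1

Result: Frontier with avg(price) = 784.88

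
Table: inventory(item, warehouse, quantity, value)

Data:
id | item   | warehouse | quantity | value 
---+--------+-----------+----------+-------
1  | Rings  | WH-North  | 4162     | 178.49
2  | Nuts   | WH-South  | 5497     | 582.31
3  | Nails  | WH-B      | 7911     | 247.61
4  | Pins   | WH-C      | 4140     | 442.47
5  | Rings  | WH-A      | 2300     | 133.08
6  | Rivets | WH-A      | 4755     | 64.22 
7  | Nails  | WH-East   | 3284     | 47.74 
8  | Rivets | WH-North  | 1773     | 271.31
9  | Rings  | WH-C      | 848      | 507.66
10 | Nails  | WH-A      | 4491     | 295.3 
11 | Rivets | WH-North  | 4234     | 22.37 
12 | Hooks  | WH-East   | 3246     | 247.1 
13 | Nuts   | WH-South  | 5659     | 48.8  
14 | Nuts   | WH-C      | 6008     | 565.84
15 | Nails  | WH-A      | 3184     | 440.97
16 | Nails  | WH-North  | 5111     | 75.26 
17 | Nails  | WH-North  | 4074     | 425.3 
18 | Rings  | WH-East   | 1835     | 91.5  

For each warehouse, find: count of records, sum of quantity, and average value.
SELECT warehouse,
       COUNT(*) as cnt,
       SUM(quantity) as total_quantity,
       AVG(value) as avg_value
FROM inventory
GROUP BY warehouse

Result:
  WH-A: 4 records, 14730 total quantity, 233.39 avg value
  WH-B: 1 records, 7911 total quantity, 247.61 avg value
  WH-C: 3 records, 10996 total quantity, 505.32 avg value
  WH-East: 3 records, 8365 total quantity, 128.78 avg value
  WH-North: 5 records, 19354 total quantity, 194.55 avg value
  WH-South: 2 records, 11156 total quantity, 315.56 avg value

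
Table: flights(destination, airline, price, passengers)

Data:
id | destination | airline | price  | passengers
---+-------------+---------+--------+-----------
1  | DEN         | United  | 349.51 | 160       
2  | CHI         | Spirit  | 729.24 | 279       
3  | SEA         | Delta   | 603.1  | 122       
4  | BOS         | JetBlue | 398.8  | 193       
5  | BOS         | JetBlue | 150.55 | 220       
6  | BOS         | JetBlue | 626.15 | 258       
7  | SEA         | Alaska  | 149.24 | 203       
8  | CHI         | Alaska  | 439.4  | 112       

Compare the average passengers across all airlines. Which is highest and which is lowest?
SELECT airline, AVG(passengers)
FROM flights
GROUP BY airline
ORDER BY AVG(passengers)

All groups:
  Delta: 122.00
  Alaska: 157.50
  United: 160.00
  JetBlue: 223.67
  Spirit: 279.00

Highest: Spirit (279.00)
Lowest: Delta (122.00)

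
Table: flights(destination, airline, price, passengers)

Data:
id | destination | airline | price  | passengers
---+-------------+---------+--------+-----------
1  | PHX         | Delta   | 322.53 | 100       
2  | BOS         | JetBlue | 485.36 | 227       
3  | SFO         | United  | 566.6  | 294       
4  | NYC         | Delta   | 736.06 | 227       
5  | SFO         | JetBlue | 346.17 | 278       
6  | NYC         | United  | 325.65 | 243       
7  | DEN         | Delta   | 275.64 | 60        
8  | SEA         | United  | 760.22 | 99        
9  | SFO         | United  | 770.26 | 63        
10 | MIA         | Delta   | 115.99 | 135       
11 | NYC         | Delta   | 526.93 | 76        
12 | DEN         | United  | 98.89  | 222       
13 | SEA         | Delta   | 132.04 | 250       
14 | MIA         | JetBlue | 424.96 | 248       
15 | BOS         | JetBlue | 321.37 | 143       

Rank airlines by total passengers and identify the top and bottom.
SELECT airline, SUM(passengers)
FROM flights
GROUP BY airline
ORDER BY SUM(passengers)

All groups:
  Delta: 848
  JetBlue: 896
  United: 921

Highest: United (921)
Lowest: Delta (848)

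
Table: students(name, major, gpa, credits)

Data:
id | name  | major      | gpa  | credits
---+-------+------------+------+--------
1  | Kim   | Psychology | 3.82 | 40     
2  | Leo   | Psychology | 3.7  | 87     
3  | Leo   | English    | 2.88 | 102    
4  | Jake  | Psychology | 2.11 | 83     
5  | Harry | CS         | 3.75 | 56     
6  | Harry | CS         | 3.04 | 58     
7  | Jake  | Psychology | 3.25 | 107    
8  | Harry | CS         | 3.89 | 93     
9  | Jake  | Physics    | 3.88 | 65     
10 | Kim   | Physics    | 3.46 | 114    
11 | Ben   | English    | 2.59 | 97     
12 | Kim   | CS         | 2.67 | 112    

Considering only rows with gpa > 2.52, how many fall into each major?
SELECT major, COUNT(*)
FROM students
WHERE gpa > 2.52
GROUP BY major

Note: WHERE filters rows before grouping.

Result:
  CS: 4
  English: 2
  Physics: 2
  Psychology: 3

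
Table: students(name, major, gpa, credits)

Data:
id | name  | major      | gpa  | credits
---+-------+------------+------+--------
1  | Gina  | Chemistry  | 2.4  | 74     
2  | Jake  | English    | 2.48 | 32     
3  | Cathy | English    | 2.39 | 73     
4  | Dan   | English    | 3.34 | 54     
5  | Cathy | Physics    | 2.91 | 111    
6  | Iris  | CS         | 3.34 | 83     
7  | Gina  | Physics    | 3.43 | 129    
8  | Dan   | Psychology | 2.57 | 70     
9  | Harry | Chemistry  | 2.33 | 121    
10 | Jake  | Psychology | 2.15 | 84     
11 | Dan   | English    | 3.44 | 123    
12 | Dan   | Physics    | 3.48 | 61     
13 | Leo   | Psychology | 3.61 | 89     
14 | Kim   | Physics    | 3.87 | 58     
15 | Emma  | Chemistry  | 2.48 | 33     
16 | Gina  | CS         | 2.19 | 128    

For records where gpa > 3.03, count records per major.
SELECT major, COUNT(*)
FROM students
WHERE gpa > 3.03
GROUP BY major

Note: WHERE filters rows before grouping.

Result:
  CS: 1
  English: 2
  Physics: 3
  Psychology: 1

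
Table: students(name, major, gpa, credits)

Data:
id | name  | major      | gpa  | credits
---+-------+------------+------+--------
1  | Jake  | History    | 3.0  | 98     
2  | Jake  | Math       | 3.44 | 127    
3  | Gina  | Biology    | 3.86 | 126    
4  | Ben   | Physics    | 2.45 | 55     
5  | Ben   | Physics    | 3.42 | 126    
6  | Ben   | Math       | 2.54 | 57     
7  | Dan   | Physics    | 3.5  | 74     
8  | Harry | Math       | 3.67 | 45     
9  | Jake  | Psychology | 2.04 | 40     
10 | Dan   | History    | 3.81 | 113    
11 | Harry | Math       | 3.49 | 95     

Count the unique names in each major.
SELECT major, COUNT(DISTINCT name)
FROM students
GROUP BY major

Result:
  Biology: 1 distinct
  History: 2 distinct
  Math: 3 distinct
  Physics: 2 distinct
  Psychology: 1 distinct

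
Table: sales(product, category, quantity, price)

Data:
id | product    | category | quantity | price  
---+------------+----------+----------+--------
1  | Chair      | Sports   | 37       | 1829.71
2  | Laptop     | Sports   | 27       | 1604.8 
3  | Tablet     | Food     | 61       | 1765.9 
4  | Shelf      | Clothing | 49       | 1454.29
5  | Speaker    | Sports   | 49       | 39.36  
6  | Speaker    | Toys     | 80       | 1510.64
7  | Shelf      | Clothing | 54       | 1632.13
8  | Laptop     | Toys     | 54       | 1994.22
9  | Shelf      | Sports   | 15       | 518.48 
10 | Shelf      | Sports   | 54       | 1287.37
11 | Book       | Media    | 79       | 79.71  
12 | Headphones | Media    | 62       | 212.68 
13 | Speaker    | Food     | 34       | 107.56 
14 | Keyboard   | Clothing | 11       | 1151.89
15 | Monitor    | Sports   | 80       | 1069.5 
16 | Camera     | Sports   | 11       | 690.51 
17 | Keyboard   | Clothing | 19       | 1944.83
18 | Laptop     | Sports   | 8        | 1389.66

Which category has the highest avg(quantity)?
SELECT category, AVG(quantity) as val
FROM sales
GROUP BY category
ORDER BY val DESC
LIMIT 1

Result: Media with avg(quantity) = 70.50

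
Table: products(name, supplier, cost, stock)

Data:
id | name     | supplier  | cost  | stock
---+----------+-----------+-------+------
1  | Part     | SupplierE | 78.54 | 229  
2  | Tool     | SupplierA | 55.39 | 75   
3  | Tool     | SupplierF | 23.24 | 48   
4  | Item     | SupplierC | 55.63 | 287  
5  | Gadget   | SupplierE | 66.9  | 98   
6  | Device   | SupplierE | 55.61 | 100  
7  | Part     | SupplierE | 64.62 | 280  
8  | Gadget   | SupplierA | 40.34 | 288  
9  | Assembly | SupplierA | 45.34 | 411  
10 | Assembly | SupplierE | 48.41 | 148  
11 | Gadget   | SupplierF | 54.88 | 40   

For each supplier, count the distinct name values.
SELECT supplier, COUNT(DISTINCT name)
FROM products
GROUP BY supplier

Result:
  SupplierA: 3 distinct
  SupplierC: 1 distinct
  SupplierE: 4 distinct
  SupplierF: 2 distinct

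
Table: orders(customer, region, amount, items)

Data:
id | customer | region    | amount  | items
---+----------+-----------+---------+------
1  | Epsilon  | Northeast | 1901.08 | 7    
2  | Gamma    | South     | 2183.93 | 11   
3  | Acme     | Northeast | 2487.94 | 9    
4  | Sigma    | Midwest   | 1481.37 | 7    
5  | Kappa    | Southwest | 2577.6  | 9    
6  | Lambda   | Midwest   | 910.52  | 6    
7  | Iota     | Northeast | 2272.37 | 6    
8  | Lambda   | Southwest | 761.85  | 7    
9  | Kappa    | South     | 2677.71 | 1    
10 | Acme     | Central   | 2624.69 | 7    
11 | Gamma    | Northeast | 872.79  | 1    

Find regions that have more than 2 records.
SELECT region, COUNT(*) as cnt
FROM orders
GROUP BY region
HAVING COUNT(*) > 2

Result:
  Northeast: 4

Note: HAVING filters groups after aggregation, WHERE filters rows before.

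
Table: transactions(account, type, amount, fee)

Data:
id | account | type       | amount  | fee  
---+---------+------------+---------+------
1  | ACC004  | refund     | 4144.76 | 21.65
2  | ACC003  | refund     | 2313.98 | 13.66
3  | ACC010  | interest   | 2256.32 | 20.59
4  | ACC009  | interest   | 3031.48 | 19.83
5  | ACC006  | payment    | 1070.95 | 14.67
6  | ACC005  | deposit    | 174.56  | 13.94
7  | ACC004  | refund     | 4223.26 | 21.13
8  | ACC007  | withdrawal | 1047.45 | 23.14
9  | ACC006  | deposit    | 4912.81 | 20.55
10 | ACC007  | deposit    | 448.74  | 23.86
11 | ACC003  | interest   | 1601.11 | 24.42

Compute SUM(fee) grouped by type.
SELECT type, SUM(fee) as result
FROM transactions
GROUP BY type

Result:
  deposit: 58.35
  interest: 64.84
  payment: 14.67
  refund: 56.44
  withdrawal: 23.14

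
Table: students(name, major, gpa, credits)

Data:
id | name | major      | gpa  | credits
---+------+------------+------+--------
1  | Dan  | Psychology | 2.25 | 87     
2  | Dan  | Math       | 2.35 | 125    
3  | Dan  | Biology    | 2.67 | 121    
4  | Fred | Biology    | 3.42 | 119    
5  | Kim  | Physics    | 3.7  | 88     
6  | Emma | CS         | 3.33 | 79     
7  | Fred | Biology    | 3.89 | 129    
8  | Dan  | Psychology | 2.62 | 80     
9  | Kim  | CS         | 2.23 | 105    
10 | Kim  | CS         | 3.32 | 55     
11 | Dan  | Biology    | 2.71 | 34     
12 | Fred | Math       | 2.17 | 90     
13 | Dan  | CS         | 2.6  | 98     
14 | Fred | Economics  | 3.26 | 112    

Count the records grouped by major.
SELECT major, COUNT(*) as count
FROM students
GROUP BY major

Result:
  Biology: 4
  CS: 4
  Economics: 1
  Math: 2
  Physics: 1
  Psychology: 2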